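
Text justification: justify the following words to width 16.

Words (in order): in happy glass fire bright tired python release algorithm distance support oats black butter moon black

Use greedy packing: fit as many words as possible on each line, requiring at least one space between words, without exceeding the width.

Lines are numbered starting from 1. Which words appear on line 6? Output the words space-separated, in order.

Line 1: ['in', 'happy', 'glass'] (min_width=14, slack=2)
Line 2: ['fire', 'bright'] (min_width=11, slack=5)
Line 3: ['tired', 'python'] (min_width=12, slack=4)
Line 4: ['release'] (min_width=7, slack=9)
Line 5: ['algorithm'] (min_width=9, slack=7)
Line 6: ['distance', 'support'] (min_width=16, slack=0)
Line 7: ['oats', 'black'] (min_width=10, slack=6)
Line 8: ['butter', 'moon'] (min_width=11, slack=5)
Line 9: ['black'] (min_width=5, slack=11)

Answer: distance support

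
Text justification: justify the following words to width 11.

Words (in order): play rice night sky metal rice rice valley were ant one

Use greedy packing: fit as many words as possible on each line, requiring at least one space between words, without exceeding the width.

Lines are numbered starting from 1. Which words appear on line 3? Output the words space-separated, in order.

Answer: metal rice

Derivation:
Line 1: ['play', 'rice'] (min_width=9, slack=2)
Line 2: ['night', 'sky'] (min_width=9, slack=2)
Line 3: ['metal', 'rice'] (min_width=10, slack=1)
Line 4: ['rice', 'valley'] (min_width=11, slack=0)
Line 5: ['were', 'ant'] (min_width=8, slack=3)
Line 6: ['one'] (min_width=3, slack=8)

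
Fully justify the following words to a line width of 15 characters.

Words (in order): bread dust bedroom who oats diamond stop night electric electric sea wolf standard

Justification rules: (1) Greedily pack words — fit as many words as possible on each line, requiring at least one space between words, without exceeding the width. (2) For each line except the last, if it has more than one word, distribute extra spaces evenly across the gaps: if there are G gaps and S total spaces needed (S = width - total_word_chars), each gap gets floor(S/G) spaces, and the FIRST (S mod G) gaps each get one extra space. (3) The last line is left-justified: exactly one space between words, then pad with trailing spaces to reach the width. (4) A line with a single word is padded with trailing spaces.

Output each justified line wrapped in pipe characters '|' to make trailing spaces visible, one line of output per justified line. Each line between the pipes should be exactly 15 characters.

Line 1: ['bread', 'dust'] (min_width=10, slack=5)
Line 2: ['bedroom', 'who'] (min_width=11, slack=4)
Line 3: ['oats', 'diamond'] (min_width=12, slack=3)
Line 4: ['stop', 'night'] (min_width=10, slack=5)
Line 5: ['electric'] (min_width=8, slack=7)
Line 6: ['electric', 'sea'] (min_width=12, slack=3)
Line 7: ['wolf', 'standard'] (min_width=13, slack=2)

Answer: |bread      dust|
|bedroom     who|
|oats    diamond|
|stop      night|
|electric       |
|electric    sea|
|wolf standard  |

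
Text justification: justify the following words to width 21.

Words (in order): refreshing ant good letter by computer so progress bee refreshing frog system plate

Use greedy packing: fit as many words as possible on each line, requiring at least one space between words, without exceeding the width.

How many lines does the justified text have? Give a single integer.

Answer: 5

Derivation:
Line 1: ['refreshing', 'ant', 'good'] (min_width=19, slack=2)
Line 2: ['letter', 'by', 'computer', 'so'] (min_width=21, slack=0)
Line 3: ['progress', 'bee'] (min_width=12, slack=9)
Line 4: ['refreshing', 'frog'] (min_width=15, slack=6)
Line 5: ['system', 'plate'] (min_width=12, slack=9)
Total lines: 5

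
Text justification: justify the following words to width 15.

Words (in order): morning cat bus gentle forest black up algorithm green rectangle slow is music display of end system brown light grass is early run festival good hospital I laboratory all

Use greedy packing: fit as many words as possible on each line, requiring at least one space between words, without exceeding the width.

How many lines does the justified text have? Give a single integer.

Answer: 13

Derivation:
Line 1: ['morning', 'cat', 'bus'] (min_width=15, slack=0)
Line 2: ['gentle', 'forest'] (min_width=13, slack=2)
Line 3: ['black', 'up'] (min_width=8, slack=7)
Line 4: ['algorithm', 'green'] (min_width=15, slack=0)
Line 5: ['rectangle', 'slow'] (min_width=14, slack=1)
Line 6: ['is', 'music'] (min_width=8, slack=7)
Line 7: ['display', 'of', 'end'] (min_width=14, slack=1)
Line 8: ['system', 'brown'] (min_width=12, slack=3)
Line 9: ['light', 'grass', 'is'] (min_width=14, slack=1)
Line 10: ['early', 'run'] (min_width=9, slack=6)
Line 11: ['festival', 'good'] (min_width=13, slack=2)
Line 12: ['hospital', 'I'] (min_width=10, slack=5)
Line 13: ['laboratory', 'all'] (min_width=14, slack=1)
Total lines: 13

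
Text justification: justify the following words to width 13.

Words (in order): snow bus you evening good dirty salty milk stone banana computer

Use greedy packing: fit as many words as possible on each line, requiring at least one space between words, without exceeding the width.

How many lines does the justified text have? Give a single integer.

Answer: 6

Derivation:
Line 1: ['snow', 'bus', 'you'] (min_width=12, slack=1)
Line 2: ['evening', 'good'] (min_width=12, slack=1)
Line 3: ['dirty', 'salty'] (min_width=11, slack=2)
Line 4: ['milk', 'stone'] (min_width=10, slack=3)
Line 5: ['banana'] (min_width=6, slack=7)
Line 6: ['computer'] (min_width=8, slack=5)
Total lines: 6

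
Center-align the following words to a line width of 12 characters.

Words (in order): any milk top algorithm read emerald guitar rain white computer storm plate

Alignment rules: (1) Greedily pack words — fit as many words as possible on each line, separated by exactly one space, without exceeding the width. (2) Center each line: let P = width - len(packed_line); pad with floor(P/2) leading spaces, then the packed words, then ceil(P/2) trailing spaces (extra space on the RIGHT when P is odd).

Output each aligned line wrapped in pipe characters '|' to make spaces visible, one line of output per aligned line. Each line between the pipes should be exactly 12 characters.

Answer: |any milk top|
| algorithm  |
|read emerald|
|guitar rain |
|   white    |
|  computer  |
|storm plate |

Derivation:
Line 1: ['any', 'milk', 'top'] (min_width=12, slack=0)
Line 2: ['algorithm'] (min_width=9, slack=3)
Line 3: ['read', 'emerald'] (min_width=12, slack=0)
Line 4: ['guitar', 'rain'] (min_width=11, slack=1)
Line 5: ['white'] (min_width=5, slack=7)
Line 6: ['computer'] (min_width=8, slack=4)
Line 7: ['storm', 'plate'] (min_width=11, slack=1)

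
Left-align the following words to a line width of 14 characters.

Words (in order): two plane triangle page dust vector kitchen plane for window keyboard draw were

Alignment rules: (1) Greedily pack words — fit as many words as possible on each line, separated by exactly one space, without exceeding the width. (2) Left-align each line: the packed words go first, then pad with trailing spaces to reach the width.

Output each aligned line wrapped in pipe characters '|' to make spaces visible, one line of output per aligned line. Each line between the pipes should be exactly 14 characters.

Line 1: ['two', 'plane'] (min_width=9, slack=5)
Line 2: ['triangle', 'page'] (min_width=13, slack=1)
Line 3: ['dust', 'vector'] (min_width=11, slack=3)
Line 4: ['kitchen', 'plane'] (min_width=13, slack=1)
Line 5: ['for', 'window'] (min_width=10, slack=4)
Line 6: ['keyboard', 'draw'] (min_width=13, slack=1)
Line 7: ['were'] (min_width=4, slack=10)

Answer: |two plane     |
|triangle page |
|dust vector   |
|kitchen plane |
|for window    |
|keyboard draw |
|were          |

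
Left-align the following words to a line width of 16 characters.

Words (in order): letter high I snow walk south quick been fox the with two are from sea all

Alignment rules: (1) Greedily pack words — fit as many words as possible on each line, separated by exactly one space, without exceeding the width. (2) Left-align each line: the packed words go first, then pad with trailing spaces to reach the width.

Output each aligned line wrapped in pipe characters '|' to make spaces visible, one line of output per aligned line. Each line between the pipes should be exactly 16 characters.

Line 1: ['letter', 'high', 'I'] (min_width=13, slack=3)
Line 2: ['snow', 'walk', 'south'] (min_width=15, slack=1)
Line 3: ['quick', 'been', 'fox'] (min_width=14, slack=2)
Line 4: ['the', 'with', 'two', 'are'] (min_width=16, slack=0)
Line 5: ['from', 'sea', 'all'] (min_width=12, slack=4)

Answer: |letter high I   |
|snow walk south |
|quick been fox  |
|the with two are|
|from sea all    |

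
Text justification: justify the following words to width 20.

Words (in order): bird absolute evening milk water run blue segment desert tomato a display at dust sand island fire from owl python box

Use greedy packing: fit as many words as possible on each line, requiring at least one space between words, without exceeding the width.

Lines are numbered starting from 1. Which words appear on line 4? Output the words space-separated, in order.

Line 1: ['bird', 'absolute'] (min_width=13, slack=7)
Line 2: ['evening', 'milk', 'water'] (min_width=18, slack=2)
Line 3: ['run', 'blue', 'segment'] (min_width=16, slack=4)
Line 4: ['desert', 'tomato', 'a'] (min_width=15, slack=5)
Line 5: ['display', 'at', 'dust', 'sand'] (min_width=20, slack=0)
Line 6: ['island', 'fire', 'from', 'owl'] (min_width=20, slack=0)
Line 7: ['python', 'box'] (min_width=10, slack=10)

Answer: desert tomato a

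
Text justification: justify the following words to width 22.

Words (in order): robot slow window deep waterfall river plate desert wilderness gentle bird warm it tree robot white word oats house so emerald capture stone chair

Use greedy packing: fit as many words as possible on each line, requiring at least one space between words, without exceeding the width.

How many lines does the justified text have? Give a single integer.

Answer: 7

Derivation:
Line 1: ['robot', 'slow', 'window', 'deep'] (min_width=22, slack=0)
Line 2: ['waterfall', 'river', 'plate'] (min_width=21, slack=1)
Line 3: ['desert', 'wilderness'] (min_width=17, slack=5)
Line 4: ['gentle', 'bird', 'warm', 'it'] (min_width=19, slack=3)
Line 5: ['tree', 'robot', 'white', 'word'] (min_width=21, slack=1)
Line 6: ['oats', 'house', 'so', 'emerald'] (min_width=21, slack=1)
Line 7: ['capture', 'stone', 'chair'] (min_width=19, slack=3)
Total lines: 7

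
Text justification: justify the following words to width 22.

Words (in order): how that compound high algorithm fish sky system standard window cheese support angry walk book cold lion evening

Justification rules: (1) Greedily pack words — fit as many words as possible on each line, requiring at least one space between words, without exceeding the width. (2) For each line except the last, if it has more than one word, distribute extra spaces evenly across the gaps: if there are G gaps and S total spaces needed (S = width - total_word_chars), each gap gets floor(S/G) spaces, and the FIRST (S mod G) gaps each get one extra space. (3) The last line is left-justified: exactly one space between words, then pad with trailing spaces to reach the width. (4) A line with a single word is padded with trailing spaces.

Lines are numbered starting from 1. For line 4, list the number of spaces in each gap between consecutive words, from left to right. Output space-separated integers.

Line 1: ['how', 'that', 'compound', 'high'] (min_width=22, slack=0)
Line 2: ['algorithm', 'fish', 'sky'] (min_width=18, slack=4)
Line 3: ['system', 'standard', 'window'] (min_width=22, slack=0)
Line 4: ['cheese', 'support', 'angry'] (min_width=20, slack=2)
Line 5: ['walk', 'book', 'cold', 'lion'] (min_width=19, slack=3)
Line 6: ['evening'] (min_width=7, slack=15)

Answer: 2 2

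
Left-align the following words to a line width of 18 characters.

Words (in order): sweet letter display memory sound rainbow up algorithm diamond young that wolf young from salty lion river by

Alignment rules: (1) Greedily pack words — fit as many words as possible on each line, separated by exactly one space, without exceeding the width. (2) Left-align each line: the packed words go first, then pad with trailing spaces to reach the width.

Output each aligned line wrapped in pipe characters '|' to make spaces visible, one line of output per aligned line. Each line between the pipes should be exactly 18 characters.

Line 1: ['sweet', 'letter'] (min_width=12, slack=6)
Line 2: ['display', 'memory'] (min_width=14, slack=4)
Line 3: ['sound', 'rainbow', 'up'] (min_width=16, slack=2)
Line 4: ['algorithm', 'diamond'] (min_width=17, slack=1)
Line 5: ['young', 'that', 'wolf'] (min_width=15, slack=3)
Line 6: ['young', 'from', 'salty'] (min_width=16, slack=2)
Line 7: ['lion', 'river', 'by'] (min_width=13, slack=5)

Answer: |sweet letter      |
|display memory    |
|sound rainbow up  |
|algorithm diamond |
|young that wolf   |
|young from salty  |
|lion river by     |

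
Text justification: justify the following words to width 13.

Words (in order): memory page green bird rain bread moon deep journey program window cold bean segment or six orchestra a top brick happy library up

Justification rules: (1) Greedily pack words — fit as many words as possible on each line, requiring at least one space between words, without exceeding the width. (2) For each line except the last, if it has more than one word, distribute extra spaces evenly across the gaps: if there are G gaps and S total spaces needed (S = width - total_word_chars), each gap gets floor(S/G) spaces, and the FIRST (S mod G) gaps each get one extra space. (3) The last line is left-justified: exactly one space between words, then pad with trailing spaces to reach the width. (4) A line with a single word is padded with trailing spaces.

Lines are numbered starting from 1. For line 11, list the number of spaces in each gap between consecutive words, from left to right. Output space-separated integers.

Line 1: ['memory', 'page'] (min_width=11, slack=2)
Line 2: ['green', 'bird'] (min_width=10, slack=3)
Line 3: ['rain', 'bread'] (min_width=10, slack=3)
Line 4: ['moon', 'deep'] (min_width=9, slack=4)
Line 5: ['journey'] (min_width=7, slack=6)
Line 6: ['program'] (min_width=7, slack=6)
Line 7: ['window', 'cold'] (min_width=11, slack=2)
Line 8: ['bean', 'segment'] (min_width=12, slack=1)
Line 9: ['or', 'six'] (min_width=6, slack=7)
Line 10: ['orchestra', 'a'] (min_width=11, slack=2)
Line 11: ['top', 'brick'] (min_width=9, slack=4)
Line 12: ['happy', 'library'] (min_width=13, slack=0)
Line 13: ['up'] (min_width=2, slack=11)

Answer: 5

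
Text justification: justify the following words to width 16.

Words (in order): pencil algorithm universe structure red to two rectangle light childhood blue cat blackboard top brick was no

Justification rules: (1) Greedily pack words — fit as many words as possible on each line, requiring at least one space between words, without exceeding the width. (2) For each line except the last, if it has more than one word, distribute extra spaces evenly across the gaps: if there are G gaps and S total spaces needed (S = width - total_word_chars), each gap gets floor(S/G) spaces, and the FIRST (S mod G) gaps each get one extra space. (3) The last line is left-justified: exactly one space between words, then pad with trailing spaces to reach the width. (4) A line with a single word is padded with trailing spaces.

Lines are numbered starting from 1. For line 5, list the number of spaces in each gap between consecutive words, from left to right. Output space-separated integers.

Line 1: ['pencil', 'algorithm'] (min_width=16, slack=0)
Line 2: ['universe'] (min_width=8, slack=8)
Line 3: ['structure', 'red', 'to'] (min_width=16, slack=0)
Line 4: ['two', 'rectangle'] (min_width=13, slack=3)
Line 5: ['light', 'childhood'] (min_width=15, slack=1)
Line 6: ['blue', 'cat'] (min_width=8, slack=8)
Line 7: ['blackboard', 'top'] (min_width=14, slack=2)
Line 8: ['brick', 'was', 'no'] (min_width=12, slack=4)

Answer: 2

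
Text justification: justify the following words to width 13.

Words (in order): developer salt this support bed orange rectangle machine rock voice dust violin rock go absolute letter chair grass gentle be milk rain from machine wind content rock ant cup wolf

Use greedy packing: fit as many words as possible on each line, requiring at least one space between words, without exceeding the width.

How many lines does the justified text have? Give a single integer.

Line 1: ['developer'] (min_width=9, slack=4)
Line 2: ['salt', 'this'] (min_width=9, slack=4)
Line 3: ['support', 'bed'] (min_width=11, slack=2)
Line 4: ['orange'] (min_width=6, slack=7)
Line 5: ['rectangle'] (min_width=9, slack=4)
Line 6: ['machine', 'rock'] (min_width=12, slack=1)
Line 7: ['voice', 'dust'] (min_width=10, slack=3)
Line 8: ['violin', 'rock'] (min_width=11, slack=2)
Line 9: ['go', 'absolute'] (min_width=11, slack=2)
Line 10: ['letter', 'chair'] (min_width=12, slack=1)
Line 11: ['grass', 'gentle'] (min_width=12, slack=1)
Line 12: ['be', 'milk', 'rain'] (min_width=12, slack=1)
Line 13: ['from', 'machine'] (min_width=12, slack=1)
Line 14: ['wind', 'content'] (min_width=12, slack=1)
Line 15: ['rock', 'ant', 'cup'] (min_width=12, slack=1)
Line 16: ['wolf'] (min_width=4, slack=9)
Total lines: 16

Answer: 16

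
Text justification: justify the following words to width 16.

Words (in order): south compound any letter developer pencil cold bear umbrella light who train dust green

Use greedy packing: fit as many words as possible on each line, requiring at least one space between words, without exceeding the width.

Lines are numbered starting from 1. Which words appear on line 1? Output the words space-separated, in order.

Answer: south compound

Derivation:
Line 1: ['south', 'compound'] (min_width=14, slack=2)
Line 2: ['any', 'letter'] (min_width=10, slack=6)
Line 3: ['developer', 'pencil'] (min_width=16, slack=0)
Line 4: ['cold', 'bear'] (min_width=9, slack=7)
Line 5: ['umbrella', 'light'] (min_width=14, slack=2)
Line 6: ['who', 'train', 'dust'] (min_width=14, slack=2)
Line 7: ['green'] (min_width=5, slack=11)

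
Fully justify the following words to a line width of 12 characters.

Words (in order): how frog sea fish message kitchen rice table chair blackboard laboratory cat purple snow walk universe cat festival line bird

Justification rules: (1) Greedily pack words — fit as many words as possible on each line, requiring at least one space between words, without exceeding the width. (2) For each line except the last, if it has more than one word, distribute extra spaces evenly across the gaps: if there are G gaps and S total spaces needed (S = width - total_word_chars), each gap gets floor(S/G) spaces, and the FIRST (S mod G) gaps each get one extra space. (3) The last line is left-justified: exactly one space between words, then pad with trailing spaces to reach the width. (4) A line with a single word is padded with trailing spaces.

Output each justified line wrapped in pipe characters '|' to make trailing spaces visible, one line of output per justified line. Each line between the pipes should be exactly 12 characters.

Line 1: ['how', 'frog', 'sea'] (min_width=12, slack=0)
Line 2: ['fish', 'message'] (min_width=12, slack=0)
Line 3: ['kitchen', 'rice'] (min_width=12, slack=0)
Line 4: ['table', 'chair'] (min_width=11, slack=1)
Line 5: ['blackboard'] (min_width=10, slack=2)
Line 6: ['laboratory'] (min_width=10, slack=2)
Line 7: ['cat', 'purple'] (min_width=10, slack=2)
Line 8: ['snow', 'walk'] (min_width=9, slack=3)
Line 9: ['universe', 'cat'] (min_width=12, slack=0)
Line 10: ['festival'] (min_width=8, slack=4)
Line 11: ['line', 'bird'] (min_width=9, slack=3)

Answer: |how frog sea|
|fish message|
|kitchen rice|
|table  chair|
|blackboard  |
|laboratory  |
|cat   purple|
|snow    walk|
|universe cat|
|festival    |
|line bird   |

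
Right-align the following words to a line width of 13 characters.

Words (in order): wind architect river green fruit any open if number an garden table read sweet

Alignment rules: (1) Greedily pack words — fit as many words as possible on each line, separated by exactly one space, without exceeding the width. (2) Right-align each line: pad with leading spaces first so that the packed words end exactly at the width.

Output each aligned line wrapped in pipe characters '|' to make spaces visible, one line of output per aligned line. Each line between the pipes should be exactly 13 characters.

Line 1: ['wind'] (min_width=4, slack=9)
Line 2: ['architect'] (min_width=9, slack=4)
Line 3: ['river', 'green'] (min_width=11, slack=2)
Line 4: ['fruit', 'any'] (min_width=9, slack=4)
Line 5: ['open', 'if'] (min_width=7, slack=6)
Line 6: ['number', 'an'] (min_width=9, slack=4)
Line 7: ['garden', 'table'] (min_width=12, slack=1)
Line 8: ['read', 'sweet'] (min_width=10, slack=3)

Answer: |         wind|
|    architect|
|  river green|
|    fruit any|
|      open if|
|    number an|
| garden table|
|   read sweet|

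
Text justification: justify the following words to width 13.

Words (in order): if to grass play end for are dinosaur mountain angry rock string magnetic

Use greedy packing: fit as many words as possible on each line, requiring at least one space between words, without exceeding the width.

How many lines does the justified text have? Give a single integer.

Line 1: ['if', 'to', 'grass'] (min_width=11, slack=2)
Line 2: ['play', 'end', 'for'] (min_width=12, slack=1)
Line 3: ['are', 'dinosaur'] (min_width=12, slack=1)
Line 4: ['mountain'] (min_width=8, slack=5)
Line 5: ['angry', 'rock'] (min_width=10, slack=3)
Line 6: ['string'] (min_width=6, slack=7)
Line 7: ['magnetic'] (min_width=8, slack=5)
Total lines: 7

Answer: 7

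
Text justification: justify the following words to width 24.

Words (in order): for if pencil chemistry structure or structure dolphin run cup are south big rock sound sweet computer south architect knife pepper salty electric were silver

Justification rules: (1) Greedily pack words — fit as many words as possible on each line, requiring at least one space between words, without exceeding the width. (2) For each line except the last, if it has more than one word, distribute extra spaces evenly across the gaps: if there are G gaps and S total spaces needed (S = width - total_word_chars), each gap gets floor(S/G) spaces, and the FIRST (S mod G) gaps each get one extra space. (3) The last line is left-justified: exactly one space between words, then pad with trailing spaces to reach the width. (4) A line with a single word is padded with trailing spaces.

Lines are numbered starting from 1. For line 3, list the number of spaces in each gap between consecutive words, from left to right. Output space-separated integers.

Line 1: ['for', 'if', 'pencil', 'chemistry'] (min_width=23, slack=1)
Line 2: ['structure', 'or', 'structure'] (min_width=22, slack=2)
Line 3: ['dolphin', 'run', 'cup', 'are'] (min_width=19, slack=5)
Line 4: ['south', 'big', 'rock', 'sound'] (min_width=20, slack=4)
Line 5: ['sweet', 'computer', 'south'] (min_width=20, slack=4)
Line 6: ['architect', 'knife', 'pepper'] (min_width=22, slack=2)
Line 7: ['salty', 'electric', 'were'] (min_width=19, slack=5)
Line 8: ['silver'] (min_width=6, slack=18)

Answer: 3 3 2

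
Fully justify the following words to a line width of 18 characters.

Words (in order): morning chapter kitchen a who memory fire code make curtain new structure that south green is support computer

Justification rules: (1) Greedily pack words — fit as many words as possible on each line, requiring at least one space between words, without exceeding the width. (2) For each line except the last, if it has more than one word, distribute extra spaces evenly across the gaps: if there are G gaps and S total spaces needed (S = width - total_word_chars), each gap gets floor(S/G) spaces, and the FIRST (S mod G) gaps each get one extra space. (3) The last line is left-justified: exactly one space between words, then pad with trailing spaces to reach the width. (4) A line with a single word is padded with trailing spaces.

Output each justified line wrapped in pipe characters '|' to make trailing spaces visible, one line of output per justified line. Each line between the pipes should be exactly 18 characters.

Answer: |morning    chapter|
|kitchen    a   who|
|memory  fire  code|
|make  curtain  new|
|structure     that|
|south   green   is|
|support computer  |

Derivation:
Line 1: ['morning', 'chapter'] (min_width=15, slack=3)
Line 2: ['kitchen', 'a', 'who'] (min_width=13, slack=5)
Line 3: ['memory', 'fire', 'code'] (min_width=16, slack=2)
Line 4: ['make', 'curtain', 'new'] (min_width=16, slack=2)
Line 5: ['structure', 'that'] (min_width=14, slack=4)
Line 6: ['south', 'green', 'is'] (min_width=14, slack=4)
Line 7: ['support', 'computer'] (min_width=16, slack=2)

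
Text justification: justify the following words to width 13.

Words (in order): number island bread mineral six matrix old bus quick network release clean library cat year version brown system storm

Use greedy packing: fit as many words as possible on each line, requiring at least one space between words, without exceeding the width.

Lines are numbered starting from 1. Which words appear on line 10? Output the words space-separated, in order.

Line 1: ['number', 'island'] (min_width=13, slack=0)
Line 2: ['bread', 'mineral'] (min_width=13, slack=0)
Line 3: ['six', 'matrix'] (min_width=10, slack=3)
Line 4: ['old', 'bus', 'quick'] (min_width=13, slack=0)
Line 5: ['network'] (min_width=7, slack=6)
Line 6: ['release', 'clean'] (min_width=13, slack=0)
Line 7: ['library', 'cat'] (min_width=11, slack=2)
Line 8: ['year', 'version'] (min_width=12, slack=1)
Line 9: ['brown', 'system'] (min_width=12, slack=1)
Line 10: ['storm'] (min_width=5, slack=8)

Answer: storm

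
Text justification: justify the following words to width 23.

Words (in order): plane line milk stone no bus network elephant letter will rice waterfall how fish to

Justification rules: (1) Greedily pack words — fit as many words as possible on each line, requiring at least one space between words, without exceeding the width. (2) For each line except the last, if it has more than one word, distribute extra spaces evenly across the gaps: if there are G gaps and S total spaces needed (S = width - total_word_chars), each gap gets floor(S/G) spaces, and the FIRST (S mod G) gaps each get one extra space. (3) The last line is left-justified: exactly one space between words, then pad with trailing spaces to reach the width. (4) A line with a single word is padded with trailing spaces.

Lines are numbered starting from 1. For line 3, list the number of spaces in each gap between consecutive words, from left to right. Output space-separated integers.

Answer: 5 4

Derivation:
Line 1: ['plane', 'line', 'milk', 'stone'] (min_width=21, slack=2)
Line 2: ['no', 'bus', 'network', 'elephant'] (min_width=23, slack=0)
Line 3: ['letter', 'will', 'rice'] (min_width=16, slack=7)
Line 4: ['waterfall', 'how', 'fish', 'to'] (min_width=21, slack=2)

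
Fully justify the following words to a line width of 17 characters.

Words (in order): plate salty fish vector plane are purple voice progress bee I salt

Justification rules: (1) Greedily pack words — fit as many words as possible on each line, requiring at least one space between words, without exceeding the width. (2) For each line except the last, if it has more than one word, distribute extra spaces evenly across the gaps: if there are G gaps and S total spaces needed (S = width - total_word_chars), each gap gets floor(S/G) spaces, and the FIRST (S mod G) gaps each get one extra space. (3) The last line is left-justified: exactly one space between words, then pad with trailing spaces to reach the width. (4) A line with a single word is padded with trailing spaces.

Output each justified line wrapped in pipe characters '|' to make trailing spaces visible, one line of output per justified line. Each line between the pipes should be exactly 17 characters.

Line 1: ['plate', 'salty', 'fish'] (min_width=16, slack=1)
Line 2: ['vector', 'plane', 'are'] (min_width=16, slack=1)
Line 3: ['purple', 'voice'] (min_width=12, slack=5)
Line 4: ['progress', 'bee', 'I'] (min_width=14, slack=3)
Line 5: ['salt'] (min_width=4, slack=13)

Answer: |plate  salty fish|
|vector  plane are|
|purple      voice|
|progress   bee  I|
|salt             |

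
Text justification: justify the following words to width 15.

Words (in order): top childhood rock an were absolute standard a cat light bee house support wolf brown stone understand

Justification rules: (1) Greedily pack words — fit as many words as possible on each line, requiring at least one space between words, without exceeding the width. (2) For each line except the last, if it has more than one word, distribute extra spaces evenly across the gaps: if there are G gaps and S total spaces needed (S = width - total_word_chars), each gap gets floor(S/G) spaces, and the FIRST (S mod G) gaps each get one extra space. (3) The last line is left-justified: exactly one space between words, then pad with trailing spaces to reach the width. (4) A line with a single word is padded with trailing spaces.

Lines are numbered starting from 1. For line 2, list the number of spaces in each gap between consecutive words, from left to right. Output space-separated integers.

Line 1: ['top', 'childhood'] (min_width=13, slack=2)
Line 2: ['rock', 'an', 'were'] (min_width=12, slack=3)
Line 3: ['absolute'] (min_width=8, slack=7)
Line 4: ['standard', 'a', 'cat'] (min_width=14, slack=1)
Line 5: ['light', 'bee', 'house'] (min_width=15, slack=0)
Line 6: ['support', 'wolf'] (min_width=12, slack=3)
Line 7: ['brown', 'stone'] (min_width=11, slack=4)
Line 8: ['understand'] (min_width=10, slack=5)

Answer: 3 2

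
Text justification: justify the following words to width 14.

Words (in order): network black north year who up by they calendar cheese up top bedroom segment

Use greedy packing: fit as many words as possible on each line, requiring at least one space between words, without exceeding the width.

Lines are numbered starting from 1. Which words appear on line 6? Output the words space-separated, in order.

Line 1: ['network', 'black'] (min_width=13, slack=1)
Line 2: ['north', 'year', 'who'] (min_width=14, slack=0)
Line 3: ['up', 'by', 'they'] (min_width=10, slack=4)
Line 4: ['calendar'] (min_width=8, slack=6)
Line 5: ['cheese', 'up', 'top'] (min_width=13, slack=1)
Line 6: ['bedroom'] (min_width=7, slack=7)
Line 7: ['segment'] (min_width=7, slack=7)

Answer: bedroom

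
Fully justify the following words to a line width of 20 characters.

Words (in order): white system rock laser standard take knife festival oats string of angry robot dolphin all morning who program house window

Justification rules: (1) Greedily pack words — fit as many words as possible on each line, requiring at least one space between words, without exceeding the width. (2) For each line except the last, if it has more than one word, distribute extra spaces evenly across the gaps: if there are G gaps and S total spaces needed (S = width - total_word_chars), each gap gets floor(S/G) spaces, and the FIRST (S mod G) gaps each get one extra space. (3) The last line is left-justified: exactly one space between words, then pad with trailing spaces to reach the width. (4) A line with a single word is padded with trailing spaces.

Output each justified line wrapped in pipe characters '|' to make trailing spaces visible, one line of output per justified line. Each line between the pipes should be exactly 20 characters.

Line 1: ['white', 'system', 'rock'] (min_width=17, slack=3)
Line 2: ['laser', 'standard', 'take'] (min_width=19, slack=1)
Line 3: ['knife', 'festival', 'oats'] (min_width=19, slack=1)
Line 4: ['string', 'of', 'angry'] (min_width=15, slack=5)
Line 5: ['robot', 'dolphin', 'all'] (min_width=17, slack=3)
Line 6: ['morning', 'who', 'program'] (min_width=19, slack=1)
Line 7: ['house', 'window'] (min_width=12, slack=8)

Answer: |white   system  rock|
|laser  standard take|
|knife  festival oats|
|string    of   angry|
|robot   dolphin  all|
|morning  who program|
|house window        |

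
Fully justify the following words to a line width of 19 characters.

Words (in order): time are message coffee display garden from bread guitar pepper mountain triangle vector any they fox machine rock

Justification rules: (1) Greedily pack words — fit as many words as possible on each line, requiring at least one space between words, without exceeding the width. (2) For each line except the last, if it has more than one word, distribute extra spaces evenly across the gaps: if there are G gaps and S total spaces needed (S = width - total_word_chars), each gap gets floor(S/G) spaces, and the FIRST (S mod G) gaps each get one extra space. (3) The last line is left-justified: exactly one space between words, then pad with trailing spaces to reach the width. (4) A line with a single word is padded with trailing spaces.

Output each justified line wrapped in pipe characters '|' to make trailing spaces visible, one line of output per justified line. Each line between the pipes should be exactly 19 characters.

Line 1: ['time', 'are', 'message'] (min_width=16, slack=3)
Line 2: ['coffee', 'display'] (min_width=14, slack=5)
Line 3: ['garden', 'from', 'bread'] (min_width=17, slack=2)
Line 4: ['guitar', 'pepper'] (min_width=13, slack=6)
Line 5: ['mountain', 'triangle'] (min_width=17, slack=2)
Line 6: ['vector', 'any', 'they', 'fox'] (min_width=19, slack=0)
Line 7: ['machine', 'rock'] (min_width=12, slack=7)

Answer: |time   are  message|
|coffee      display|
|garden  from  bread|
|guitar       pepper|
|mountain   triangle|
|vector any they fox|
|machine rock       |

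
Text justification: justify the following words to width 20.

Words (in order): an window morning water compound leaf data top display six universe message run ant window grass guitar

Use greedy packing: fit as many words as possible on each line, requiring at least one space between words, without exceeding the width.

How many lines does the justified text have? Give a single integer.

Answer: 6

Derivation:
Line 1: ['an', 'window', 'morning'] (min_width=17, slack=3)
Line 2: ['water', 'compound', 'leaf'] (min_width=19, slack=1)
Line 3: ['data', 'top', 'display', 'six'] (min_width=20, slack=0)
Line 4: ['universe', 'message', 'run'] (min_width=20, slack=0)
Line 5: ['ant', 'window', 'grass'] (min_width=16, slack=4)
Line 6: ['guitar'] (min_width=6, slack=14)
Total lines: 6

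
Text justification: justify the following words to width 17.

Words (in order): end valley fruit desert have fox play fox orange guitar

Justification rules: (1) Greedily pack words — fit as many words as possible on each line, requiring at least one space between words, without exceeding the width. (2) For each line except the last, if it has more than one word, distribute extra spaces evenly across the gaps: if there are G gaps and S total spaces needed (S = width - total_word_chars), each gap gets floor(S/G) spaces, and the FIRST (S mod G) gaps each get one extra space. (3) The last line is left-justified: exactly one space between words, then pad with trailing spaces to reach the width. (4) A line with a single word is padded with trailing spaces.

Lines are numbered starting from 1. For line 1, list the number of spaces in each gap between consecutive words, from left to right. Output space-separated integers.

Line 1: ['end', 'valley', 'fruit'] (min_width=16, slack=1)
Line 2: ['desert', 'have', 'fox'] (min_width=15, slack=2)
Line 3: ['play', 'fox', 'orange'] (min_width=15, slack=2)
Line 4: ['guitar'] (min_width=6, slack=11)

Answer: 2 1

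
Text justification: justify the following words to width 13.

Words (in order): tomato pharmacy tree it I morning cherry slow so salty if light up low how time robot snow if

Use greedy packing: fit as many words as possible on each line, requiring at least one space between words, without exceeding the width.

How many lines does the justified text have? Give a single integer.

Answer: 8

Derivation:
Line 1: ['tomato'] (min_width=6, slack=7)
Line 2: ['pharmacy', 'tree'] (min_width=13, slack=0)
Line 3: ['it', 'I', 'morning'] (min_width=12, slack=1)
Line 4: ['cherry', 'slow'] (min_width=11, slack=2)
Line 5: ['so', 'salty', 'if'] (min_width=11, slack=2)
Line 6: ['light', 'up', 'low'] (min_width=12, slack=1)
Line 7: ['how', 'time'] (min_width=8, slack=5)
Line 8: ['robot', 'snow', 'if'] (min_width=13, slack=0)
Total lines: 8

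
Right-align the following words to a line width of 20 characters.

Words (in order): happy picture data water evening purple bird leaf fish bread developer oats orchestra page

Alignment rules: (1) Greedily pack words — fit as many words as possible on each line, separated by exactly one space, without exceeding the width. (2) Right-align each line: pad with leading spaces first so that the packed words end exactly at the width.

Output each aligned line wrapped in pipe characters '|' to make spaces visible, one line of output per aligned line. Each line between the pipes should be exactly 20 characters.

Answer: |  happy picture data|
|water evening purple|
|bird leaf fish bread|
|      developer oats|
|      orchestra page|

Derivation:
Line 1: ['happy', 'picture', 'data'] (min_width=18, slack=2)
Line 2: ['water', 'evening', 'purple'] (min_width=20, slack=0)
Line 3: ['bird', 'leaf', 'fish', 'bread'] (min_width=20, slack=0)
Line 4: ['developer', 'oats'] (min_width=14, slack=6)
Line 5: ['orchestra', 'page'] (min_width=14, slack=6)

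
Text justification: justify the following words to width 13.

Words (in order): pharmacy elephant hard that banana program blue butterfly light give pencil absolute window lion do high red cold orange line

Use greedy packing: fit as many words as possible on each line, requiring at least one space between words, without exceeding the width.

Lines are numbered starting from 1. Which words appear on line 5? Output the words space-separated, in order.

Line 1: ['pharmacy'] (min_width=8, slack=5)
Line 2: ['elephant', 'hard'] (min_width=13, slack=0)
Line 3: ['that', 'banana'] (min_width=11, slack=2)
Line 4: ['program', 'blue'] (min_width=12, slack=1)
Line 5: ['butterfly'] (min_width=9, slack=4)
Line 6: ['light', 'give'] (min_width=10, slack=3)
Line 7: ['pencil'] (min_width=6, slack=7)
Line 8: ['absolute'] (min_width=8, slack=5)
Line 9: ['window', 'lion'] (min_width=11, slack=2)
Line 10: ['do', 'high', 'red'] (min_width=11, slack=2)
Line 11: ['cold', 'orange'] (min_width=11, slack=2)
Line 12: ['line'] (min_width=4, slack=9)

Answer: butterfly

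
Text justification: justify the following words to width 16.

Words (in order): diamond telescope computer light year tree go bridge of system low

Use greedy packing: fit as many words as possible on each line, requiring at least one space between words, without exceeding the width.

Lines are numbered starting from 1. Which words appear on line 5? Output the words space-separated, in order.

Line 1: ['diamond'] (min_width=7, slack=9)
Line 2: ['telescope'] (min_width=9, slack=7)
Line 3: ['computer', 'light'] (min_width=14, slack=2)
Line 4: ['year', 'tree', 'go'] (min_width=12, slack=4)
Line 5: ['bridge', 'of', 'system'] (min_width=16, slack=0)
Line 6: ['low'] (min_width=3, slack=13)

Answer: bridge of system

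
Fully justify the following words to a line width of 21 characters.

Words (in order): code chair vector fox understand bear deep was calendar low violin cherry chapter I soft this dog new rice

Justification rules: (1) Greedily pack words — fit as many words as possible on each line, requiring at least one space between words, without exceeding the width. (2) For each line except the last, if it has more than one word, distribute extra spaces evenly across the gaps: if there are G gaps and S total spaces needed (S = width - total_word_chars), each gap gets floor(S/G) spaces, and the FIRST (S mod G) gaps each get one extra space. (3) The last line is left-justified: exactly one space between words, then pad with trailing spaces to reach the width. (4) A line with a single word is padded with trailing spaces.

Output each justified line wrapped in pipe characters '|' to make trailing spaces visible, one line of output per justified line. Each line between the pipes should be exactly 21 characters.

Line 1: ['code', 'chair', 'vector', 'fox'] (min_width=21, slack=0)
Line 2: ['understand', 'bear', 'deep'] (min_width=20, slack=1)
Line 3: ['was', 'calendar', 'low'] (min_width=16, slack=5)
Line 4: ['violin', 'cherry', 'chapter'] (min_width=21, slack=0)
Line 5: ['I', 'soft', 'this', 'dog', 'new'] (min_width=19, slack=2)
Line 6: ['rice'] (min_width=4, slack=17)

Answer: |code chair vector fox|
|understand  bear deep|
|was    calendar   low|
|violin cherry chapter|
|I  soft  this dog new|
|rice                 |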